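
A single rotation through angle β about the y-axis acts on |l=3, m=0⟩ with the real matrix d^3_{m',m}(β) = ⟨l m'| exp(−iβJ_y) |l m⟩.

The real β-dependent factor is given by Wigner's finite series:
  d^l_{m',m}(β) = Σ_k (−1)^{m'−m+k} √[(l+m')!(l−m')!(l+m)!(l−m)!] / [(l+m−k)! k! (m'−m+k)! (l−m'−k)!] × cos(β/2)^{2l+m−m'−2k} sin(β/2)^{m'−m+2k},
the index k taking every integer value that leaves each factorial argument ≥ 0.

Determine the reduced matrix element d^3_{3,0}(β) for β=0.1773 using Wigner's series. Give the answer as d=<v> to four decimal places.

d=-0.0031

d^3_{3,0}(β=0.1773) via Wigner's sum:
c=cos(0.1773/2)=0.996073, s=sin(0.1773/2)=0.088534; N=√[720·1·6·6]=160.996894
k∈{0} keeps every argument non-negative
  k=0: (−1)^3·160.9969/(36)·0.9961^3·0.0885^3 = -0.003067
d^3_{3,0}(0.1773) = -0.003067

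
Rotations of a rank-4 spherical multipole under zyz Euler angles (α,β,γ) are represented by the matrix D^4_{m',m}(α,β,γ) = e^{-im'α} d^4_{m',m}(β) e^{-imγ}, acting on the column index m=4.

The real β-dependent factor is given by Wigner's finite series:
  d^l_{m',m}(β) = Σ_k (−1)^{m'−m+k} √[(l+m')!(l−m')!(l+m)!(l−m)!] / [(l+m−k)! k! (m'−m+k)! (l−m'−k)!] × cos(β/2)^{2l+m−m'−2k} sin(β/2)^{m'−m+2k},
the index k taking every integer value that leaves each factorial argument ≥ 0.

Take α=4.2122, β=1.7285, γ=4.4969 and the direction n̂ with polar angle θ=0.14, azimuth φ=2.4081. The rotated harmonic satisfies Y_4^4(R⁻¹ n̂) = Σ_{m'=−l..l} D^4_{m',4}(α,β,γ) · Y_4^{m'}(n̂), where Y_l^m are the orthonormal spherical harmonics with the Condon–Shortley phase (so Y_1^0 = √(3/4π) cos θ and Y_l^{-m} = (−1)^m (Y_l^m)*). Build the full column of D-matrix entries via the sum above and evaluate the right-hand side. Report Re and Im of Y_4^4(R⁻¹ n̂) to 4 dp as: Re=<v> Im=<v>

Need the full column D^4_{m',4} for m'=−4..4 at α=4.2122, β=1.7285, γ=4.4969.
cos(β/2)=0.649211, sin(β/2)=0.760609
d^4_{-4,4}: single k=8 term ⇒ +0.112018;  D = +0.046900-0.101728i
d^4_{-3,4}: single k=7 term ⇒ +0.270433;  D = +0.161200+0.217137i
d^4_{-2,4}: single k=6 term ⇒ +0.431835;  D = -0.427704+0.059585i
d^4_{-1,4}: single k=5 term ⇒ +0.521263;  D = +0.184489-0.487524i
d^4_{0,4}: single k=4 term ⇒ +0.497435;  D = +0.323808+0.377612i
d^4_{1,4}: single k=3 term ⇒ +0.379757;  D = -0.371521+0.078663i
d^4_{2,4}: single k=2 term ⇒ +0.229201;  D = +0.065878-0.219529i
d^4_{3,4}: single k=1 term ⇒ +0.104570;  D = +0.073473+0.074408i
d^4_{4,4}: single k=0 term ⇒ +0.031556;  D = -0.030337+0.008687i
Y_4^{m'}(θ=0.14,φ=2.4081) and Σ D·Y over m':
  (+0.0469-0.1017i)·(-0.0002+0.0000i)  (+0.1612+0.2171i)·(+0.0020-0.0027i)  (-0.4277+0.0596i)·(+0.0040+0.0380i)  (+0.1845-0.4875i)·(-0.1876-0.1691i)  (+0.3238+0.3776i)·(+0.7653+0.0000i)  (-0.3715+0.0787i)·(+0.1876-0.1691i)  (+0.0659-0.2195i)·(+0.0040-0.0380i)  (+0.0735+0.0744i)·(-0.0020-0.0027i)  (-0.0303+0.0087i)·(-0.0002-0.0000i)
Y_4^4(R⁻¹ n̂) = +0.063289+0.407114i

Re=0.0633 Im=0.4071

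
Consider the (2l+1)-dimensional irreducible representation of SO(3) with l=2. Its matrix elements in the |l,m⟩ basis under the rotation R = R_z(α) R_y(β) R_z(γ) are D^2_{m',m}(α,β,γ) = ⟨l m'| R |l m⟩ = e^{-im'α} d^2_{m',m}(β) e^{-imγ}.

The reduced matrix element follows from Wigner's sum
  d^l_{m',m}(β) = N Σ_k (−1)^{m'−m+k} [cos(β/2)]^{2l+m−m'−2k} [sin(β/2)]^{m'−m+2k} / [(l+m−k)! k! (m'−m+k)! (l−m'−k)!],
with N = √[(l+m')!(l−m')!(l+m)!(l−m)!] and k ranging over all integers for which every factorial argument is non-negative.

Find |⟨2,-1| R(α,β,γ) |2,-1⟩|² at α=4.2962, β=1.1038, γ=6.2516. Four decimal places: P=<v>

First d^2_{-1,-1}(β=1.1038), then the phase factors e^{-i(-1)α} and e^{-i(-1)γ}:
Half-angle: c=0.851530, s=0.524306. N=√(1·6·1·6)=6.000000
Admissible k: 0..1 (factorial args all ≥0)
  k=0: (−1)^0·6.0000/(6)·0.8515^4·0.5243^0 = +0.525775
  k=1: (−1)^1·6.0000/(2)·0.8515^2·0.5243^2 = -0.597986
d^2_{-1,-1}(1.1038) = +0.525775 -0.597986 = -0.072211
|D^2_{-1,-1}|² = |d^2_{-1,-1}(β)|² = (-0.072211)² = 0.005214 (the z-rotation phases have unit modulus)

P=0.0052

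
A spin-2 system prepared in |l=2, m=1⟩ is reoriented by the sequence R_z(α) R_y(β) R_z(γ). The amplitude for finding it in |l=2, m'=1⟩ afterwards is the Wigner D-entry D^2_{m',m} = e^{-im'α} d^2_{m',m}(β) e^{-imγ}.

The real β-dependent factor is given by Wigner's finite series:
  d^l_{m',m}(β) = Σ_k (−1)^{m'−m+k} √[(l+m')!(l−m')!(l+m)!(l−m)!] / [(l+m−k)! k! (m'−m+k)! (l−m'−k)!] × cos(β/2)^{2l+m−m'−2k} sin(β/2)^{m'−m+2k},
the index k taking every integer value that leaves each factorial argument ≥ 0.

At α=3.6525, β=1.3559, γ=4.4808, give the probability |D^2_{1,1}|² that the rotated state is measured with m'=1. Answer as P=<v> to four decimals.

Split into d^2_{1,1}(β=1.3559) × two z-phases.
With c≡cos(β/2)=0.778860 and s≡sin(β/2)=0.627198, N=[6·1·6·1]^{1/2}=6.000000
Admissible k: 0..1 (factorial args all ≥0)
  k=0: (−1)^0·6.0000/(6)·0.7789^4·0.6272^0 = +0.367992
  k=1: (−1)^1·6.0000/(2)·0.7789^2·0.6272^2 = -0.715895
d^2_{1,1}(1.3559) = +0.367992 -0.715895 = -0.347903
|D^2_{1,1}|² = |d^2_{1,1}(β)|² = (-0.347903)² = 0.121037 (the z-rotation phases have unit modulus)

P=0.1210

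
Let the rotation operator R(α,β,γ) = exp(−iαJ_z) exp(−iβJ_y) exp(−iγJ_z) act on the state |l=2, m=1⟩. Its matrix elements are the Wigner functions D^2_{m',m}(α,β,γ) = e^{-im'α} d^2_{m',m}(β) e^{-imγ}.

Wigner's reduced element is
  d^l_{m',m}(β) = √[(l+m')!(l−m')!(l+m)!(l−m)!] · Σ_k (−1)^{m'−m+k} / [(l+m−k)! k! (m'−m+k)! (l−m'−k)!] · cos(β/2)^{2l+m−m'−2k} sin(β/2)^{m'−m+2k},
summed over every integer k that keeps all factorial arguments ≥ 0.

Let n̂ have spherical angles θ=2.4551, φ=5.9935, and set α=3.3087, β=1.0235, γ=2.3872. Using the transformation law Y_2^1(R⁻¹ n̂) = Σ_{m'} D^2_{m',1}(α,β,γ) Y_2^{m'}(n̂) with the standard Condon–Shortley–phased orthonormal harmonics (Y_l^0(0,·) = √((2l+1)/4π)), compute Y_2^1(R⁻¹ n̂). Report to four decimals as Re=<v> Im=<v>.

Re=-0.0509 Im=-0.3111

Need the full column D^2_{m',1} for m'=−2..2 at α=3.3087, β=1.0235, γ=2.3872.
cos(β/2)=0.871889, sin(β/2)=0.489704
d^2_{-2,1}: single k=3 term ⇒ +0.204782;  D = -0.094961-0.181433i
d^2_{-1,1}: k∈[2..3] ⇒ +0.546903 -0.057509 = +0.489394;  D = +0.295901+0.389807i
d^2_{0,1}: k∈[1..2] ⇒ +0.795046 -0.250806 = +0.544241;  D = -0.396582-0.372721i
d^2_{1,1}: k∈[0..1] ⇒ +0.577889 -0.546903 = +0.030986;  D = +0.025794+0.017169i
d^2_{2,1}: single k=0 term ⇒ -0.649153;  D = +0.592687+0.264804i
Y_2^{m'}(θ=2.4551,φ=5.9935) and Σ D·Y over m':
  (-0.0950-0.1814i)·(+0.1299+0.0850i)  (+0.2959+0.3898i)·(-0.3630-0.1082i)  (-0.3966-0.3727i)·(+0.2507+0.0000i)  (+0.0258+0.0172i)·(+0.3630-0.1082i)  (+0.5927+0.2648i)·(+0.1299-0.0850i)
Y_2^1(R⁻¹ n̂) = -0.050873-0.311083i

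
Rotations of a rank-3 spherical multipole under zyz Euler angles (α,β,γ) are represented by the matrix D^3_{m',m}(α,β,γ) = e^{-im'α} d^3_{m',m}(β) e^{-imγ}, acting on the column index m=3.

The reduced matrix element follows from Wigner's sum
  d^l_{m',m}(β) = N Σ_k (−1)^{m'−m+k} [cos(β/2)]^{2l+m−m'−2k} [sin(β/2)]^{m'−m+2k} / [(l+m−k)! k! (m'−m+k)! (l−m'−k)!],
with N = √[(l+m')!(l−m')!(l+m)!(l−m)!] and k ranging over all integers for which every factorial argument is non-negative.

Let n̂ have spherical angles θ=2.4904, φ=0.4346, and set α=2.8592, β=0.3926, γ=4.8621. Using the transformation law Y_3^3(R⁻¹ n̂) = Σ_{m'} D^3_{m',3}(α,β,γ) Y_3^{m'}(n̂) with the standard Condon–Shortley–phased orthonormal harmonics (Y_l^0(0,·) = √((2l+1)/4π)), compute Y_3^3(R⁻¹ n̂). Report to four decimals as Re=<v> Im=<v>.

Re=-0.0077 Im=0.0289

Need the full column D^3_{m',3} for m'=−3..3 at α=2.8592, β=0.3926, γ=4.8621.
cos(β/2)=0.980795, sin(β/2)=0.195042
d^3_{-3,3}: single k=6 term ⇒ +0.000055;  D = +0.000053+0.000015i
d^3_{-2,3}: single k=5 term ⇒ +0.000678;  D = -0.000576-0.000358i
d^3_{-1,3}: single k=4 term ⇒ +0.005392;  D = +0.003602+0.004012i
d^3_{0,3}: single k=3 term ⇒ +0.031306;  D = -0.013593-0.028201i
d^3_{1,3}: single k=2 term ⇒ +0.136337;  D = +0.022628+0.134446i
d^3_{2,3}: single k=1 term ⇒ +0.433605;  D = +0.050036-0.430708i
d^3_{3,3}: single k=0 term ⇒ +0.890163;  D = -0.345042+0.820570i
Y_3^{m'}(θ=2.4904,φ=0.4346) and Σ D·Y over m':
  (+0.0001+0.0000i)·(+0.0245-0.0896i)  (-0.0006-0.0004i)·(-0.1928+0.2281i)  (+0.0036+0.0040i)·(+0.3843-0.1784i)  (-0.0136-0.0282i)·(-0.0484+0.0000i)  (+0.0226+0.1344i)·(-0.3843-0.1784i)  (+0.0500-0.4307i)·(-0.1928-0.2281i)  (-0.3450+0.8206i)·(-0.0245-0.0896i)
Y_3^3(R⁻¹ n̂) = -0.007651+0.028905i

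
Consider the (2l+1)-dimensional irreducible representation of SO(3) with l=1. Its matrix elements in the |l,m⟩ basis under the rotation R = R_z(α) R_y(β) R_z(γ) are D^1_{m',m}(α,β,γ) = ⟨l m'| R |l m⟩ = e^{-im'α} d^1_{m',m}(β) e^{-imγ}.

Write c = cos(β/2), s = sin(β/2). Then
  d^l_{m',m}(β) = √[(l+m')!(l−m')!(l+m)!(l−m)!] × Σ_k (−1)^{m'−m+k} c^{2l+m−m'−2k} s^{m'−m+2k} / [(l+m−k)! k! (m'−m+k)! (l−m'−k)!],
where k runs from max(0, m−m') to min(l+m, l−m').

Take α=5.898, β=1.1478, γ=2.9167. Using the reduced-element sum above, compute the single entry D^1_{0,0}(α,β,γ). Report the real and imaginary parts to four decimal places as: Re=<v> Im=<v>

Re=0.4105 Im=0.0000

Split into d^1_{0,0}(β=1.1478) × two z-phases.
With c≡cos(β/2)=0.839790 and s≡sin(β/2)=0.542911, N=[1·1·1·1]^{1/2}=1.000000
k∈{0,1} keeps every argument non-negative
  k=0: (−1)^0·1.0000/(1)·0.8398^2·0.5429^0 = +0.705247
  k=1: (−1)^1·1.0000/(1)·0.8398^0·0.5429^2 = -0.294753
d^1_{0,0}(1.1478) = +0.705247 -0.294753 = +0.410495
D = (+1.000000+0.000000i)·(+0.410495)·(+1.000000+0.000000i) = +0.410495+0.000000i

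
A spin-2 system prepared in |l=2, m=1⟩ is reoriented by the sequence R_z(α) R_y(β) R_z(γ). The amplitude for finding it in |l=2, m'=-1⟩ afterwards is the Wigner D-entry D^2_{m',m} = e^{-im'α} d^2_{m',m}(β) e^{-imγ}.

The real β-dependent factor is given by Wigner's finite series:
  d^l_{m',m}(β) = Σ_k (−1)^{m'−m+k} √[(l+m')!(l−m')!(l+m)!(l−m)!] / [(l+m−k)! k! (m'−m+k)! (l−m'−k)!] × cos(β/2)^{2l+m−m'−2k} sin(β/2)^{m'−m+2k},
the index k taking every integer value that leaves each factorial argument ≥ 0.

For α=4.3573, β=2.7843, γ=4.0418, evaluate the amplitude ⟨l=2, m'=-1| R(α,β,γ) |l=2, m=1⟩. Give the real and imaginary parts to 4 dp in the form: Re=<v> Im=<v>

Split into d^2_{-1,1}(β=2.7843) × two z-phases.
Half-angle: c=0.177698, s=0.984085. N=√(1·6·6·1)=6.000000
k: max(0,(1)−(-1))=2 … min(2+(1),2−(-1))=3
  k=2: (−1)^0·6.0000/(2)·0.1777^2·0.9841^2 = +0.091738
  k=3: (−1)^1·6.0000/(6)·0.1777^0·0.9841^4 = -0.937844
d^2_{-1,1}(2.7843) = +0.091738 -0.937844 = -0.846106
Attach z-rotation phases: D = e^{-i(-1)(4.3573)}·(-0.846106)·e^{-i(1)(4.0418)} = -0.804343-0.262540i

Re=-0.8043 Im=-0.2625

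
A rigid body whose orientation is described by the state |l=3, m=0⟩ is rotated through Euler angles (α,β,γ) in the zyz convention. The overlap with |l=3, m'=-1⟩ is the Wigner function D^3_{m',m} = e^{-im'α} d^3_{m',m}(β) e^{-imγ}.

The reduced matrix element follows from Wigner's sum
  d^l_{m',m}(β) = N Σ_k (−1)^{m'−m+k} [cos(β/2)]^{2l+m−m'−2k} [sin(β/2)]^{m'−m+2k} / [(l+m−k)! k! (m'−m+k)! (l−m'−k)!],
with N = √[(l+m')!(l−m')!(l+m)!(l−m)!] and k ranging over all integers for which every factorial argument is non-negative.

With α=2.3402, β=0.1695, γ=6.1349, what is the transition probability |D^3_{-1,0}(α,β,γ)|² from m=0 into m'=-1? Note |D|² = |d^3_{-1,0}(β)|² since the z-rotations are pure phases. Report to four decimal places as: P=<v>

P=0.0794

D^3_{-1,0}(2.3402,0.1695,6.1349) = e^{-i·-1·2.3402}·d^3_{-1,0}(0.1695)·e^{-i·0·6.1349}. Compute d first:
With c≡cos(β/2)=0.996411 and s≡sin(β/2)=0.084649, N=[2·24·6·6]^{1/2}=41.569219
k: max(0,(0)−(-1))=1 … min(3+(0),3−(-1))=3
  k=1: (−1)^0·41.5692/(12)·0.9964^5·0.0846^1 = +0.288007
  k=2: (−1)^1·41.5692/(4)·0.9964^3·0.0846^3 = -0.006236
  k=3: (−1)^2·41.5692/(12)·0.9964^1·0.0846^5 = +0.000015
d^3_{-1,0}(0.1695) = +0.288007 -0.006236 +0.000015 = +0.281786
|D^3_{-1,0}|² = |d^3_{-1,0}(β)|² = (+0.281786)² = 0.079403 (the z-rotation phases have unit modulus)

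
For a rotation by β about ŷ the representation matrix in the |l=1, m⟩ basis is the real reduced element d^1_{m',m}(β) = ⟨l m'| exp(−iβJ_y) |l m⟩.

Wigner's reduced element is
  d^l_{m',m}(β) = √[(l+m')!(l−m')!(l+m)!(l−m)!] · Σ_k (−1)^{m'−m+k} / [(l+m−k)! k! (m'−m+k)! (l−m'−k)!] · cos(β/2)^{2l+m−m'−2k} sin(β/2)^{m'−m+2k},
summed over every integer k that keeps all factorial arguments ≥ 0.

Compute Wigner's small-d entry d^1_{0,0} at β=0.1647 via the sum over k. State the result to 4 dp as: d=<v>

d=0.9865

d^1_{0,0}(β=0.1647) via Wigner's sum:
With c≡cos(β/2)=0.996611 and s≡sin(β/2)=0.082257, N=[1·1·1·1]^{1/2}=1.000000
The bounds max(0,m−m')=0 and min(l+m,l−m')=1 give 2 terms
  k=0: (−1)^0·1.0000/(1)·0.9966^2·0.0823^0 = +0.993234
  k=1: (−1)^1·1.0000/(1)·0.9966^0·0.0823^2 = -0.006766
d^1_{0,0}(0.1647) = +0.993234 -0.006766 = +0.986468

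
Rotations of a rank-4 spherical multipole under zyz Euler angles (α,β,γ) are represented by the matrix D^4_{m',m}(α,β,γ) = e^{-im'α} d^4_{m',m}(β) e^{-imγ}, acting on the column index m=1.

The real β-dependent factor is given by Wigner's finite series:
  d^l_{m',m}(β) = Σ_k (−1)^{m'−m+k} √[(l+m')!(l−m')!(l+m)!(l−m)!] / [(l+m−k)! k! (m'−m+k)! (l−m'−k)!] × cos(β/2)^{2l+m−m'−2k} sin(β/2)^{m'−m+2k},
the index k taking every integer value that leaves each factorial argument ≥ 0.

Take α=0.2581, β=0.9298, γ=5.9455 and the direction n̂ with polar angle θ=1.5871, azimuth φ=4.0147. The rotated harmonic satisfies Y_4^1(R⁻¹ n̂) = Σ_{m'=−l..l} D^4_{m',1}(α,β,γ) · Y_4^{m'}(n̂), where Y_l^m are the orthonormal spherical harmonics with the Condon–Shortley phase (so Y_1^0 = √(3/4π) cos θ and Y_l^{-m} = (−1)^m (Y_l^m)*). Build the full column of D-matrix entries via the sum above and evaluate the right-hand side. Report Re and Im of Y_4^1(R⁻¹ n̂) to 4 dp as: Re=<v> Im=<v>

Need the full column D^4_{m',1} for m'=−4..4 at α=0.2581, β=0.9298, γ=5.9455.
cos(β/2)=0.893866, sin(β/2)=0.448333
d^4_{-4,1}: single k=5 term ⇒ +0.096809;  D = +0.019301+0.094866i
d^4_{-3,1}: k∈[4..5] ⇒ +0.341204 -0.051502 = +0.289702;  D = +0.128304+0.259741i
d^4_{-2,1}: k∈[3..5] ⇒ +0.727246 -0.274429 +0.013808 = +0.466625;  D = +0.306600+0.351760i
d^4_{-1,1}: k∈[2..5] ⇒ +1.025269 -0.773778 +0.097329 -0.001632 = +0.347188;  D = +0.287371+0.194828i
d^4_{0,1}: k∈[1..4] ⇒ +0.914165 -1.379852 +0.347128 -0.014554 = -0.133114;  D = -0.125597-0.044101i
d^4_{1,1}: k∈[0..3] ⇒ +0.407550 -1.537904 +0.773778 -0.064886 = -0.421462;  D = -0.420128-0.033507i
d^4_{2,1}: k∈[0..2] ⇒ -0.867253 +1.090869 -0.182953 = +0.040664;  D = +0.040018-0.007221i
d^4_{3,1}: k∈[0..1] ⇒ +0.813782 -0.341204 = +0.472578;  D = +0.428245-0.199841i
d^4_{4,1}: single k=0 term ⇒ -0.384822;  D = -0.295635+0.246350i
Y_4^{m'}(θ=1.5871,φ=4.0147) and Σ D·Y over m':
  (+0.0193+0.0949i)·(-0.4154+0.1520i)  (+0.1283+0.2597i)·(-0.0177-0.0102i)  (+0.3066+0.3518i)·(+0.0583+0.3287i)  (+0.2874+0.1948i)·(-0.0149+0.0177i)  (-0.1256-0.0441i)·(+0.3165+0.0000i)  (-0.4201-0.0335i)·(+0.0149+0.0177i)  (+0.0400-0.0072i)·(+0.0583-0.3287i)  (+0.4282-0.1998i)·(+0.0177-0.0102i)  (-0.2956+0.2464i)·(-0.4154-0.1520i)
Y_4^1(R⁻¹ n̂) = -0.007205-0.019648i

Re=-0.0072 Im=-0.0196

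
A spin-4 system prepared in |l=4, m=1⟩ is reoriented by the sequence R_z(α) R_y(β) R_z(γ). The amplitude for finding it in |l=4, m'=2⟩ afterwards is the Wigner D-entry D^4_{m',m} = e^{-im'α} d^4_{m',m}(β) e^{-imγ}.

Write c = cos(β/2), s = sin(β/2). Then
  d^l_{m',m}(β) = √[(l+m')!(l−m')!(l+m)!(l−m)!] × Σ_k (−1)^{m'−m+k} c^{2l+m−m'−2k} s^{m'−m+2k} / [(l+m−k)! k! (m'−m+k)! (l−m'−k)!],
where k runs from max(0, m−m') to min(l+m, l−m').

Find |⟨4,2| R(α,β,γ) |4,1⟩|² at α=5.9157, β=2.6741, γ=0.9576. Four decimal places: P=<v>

First d^4_{2,1}(β=2.6741), then the phase factors e^{-i(2)α} and e^{-i(1)γ}:
With c≡cos(β/2)=0.231624 and s≡sin(β/2)=0.972805, N=[720·2·120·6]^{1/2}=1018.233765
k∈{0,1,2} keeps every argument non-negative
  k=0: (−1)^1·1018.2338/(240)·0.2316^7·0.9728^1 = -0.000148
  k=1: (−1)^2·1018.2338/(48)·0.2316^5·0.9728^3 = +0.013020
  k=2: (−1)^3·1018.2338/(72)·0.2316^3·0.9728^5 = -0.153106
d^4_{2,1}(2.6741) = -0.000148 +0.013020 -0.153106 = -0.140234
|D^4_{2,1}|² = |d^4_{2,1}(β)|² = (-0.140234)² = 0.019666 (the z-rotation phases have unit modulus)

P=0.0197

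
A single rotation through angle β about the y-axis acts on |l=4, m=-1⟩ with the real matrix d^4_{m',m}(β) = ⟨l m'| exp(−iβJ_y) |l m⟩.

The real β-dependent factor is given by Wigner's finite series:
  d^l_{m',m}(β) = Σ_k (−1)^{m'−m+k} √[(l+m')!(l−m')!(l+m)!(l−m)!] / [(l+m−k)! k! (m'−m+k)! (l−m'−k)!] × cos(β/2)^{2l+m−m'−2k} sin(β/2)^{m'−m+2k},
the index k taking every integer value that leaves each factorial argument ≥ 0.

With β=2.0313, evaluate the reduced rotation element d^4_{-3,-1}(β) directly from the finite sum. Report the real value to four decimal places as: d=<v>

d=-0.4096

d^4_{-3,-1}(β=2.0313) via Wigner's sum:
With c≡cos(β/2)=0.527068 and s≡sin(β/2)=0.849823, N=[1·5040·6·120]^{1/2}=1904.940944
k: max(0,(-1)−(-3))=2 … min(4+(-1),4−(-3))=3
  k=2: (−1)^0·1904.9409/(240)·0.5271^6·0.8498^2 = +0.122893
  k=3: (−1)^1·1904.9409/(144)·0.5271^4·0.8498^4 = -0.532475
d^4_{-3,-1}(2.0313) = +0.122893 -0.532475 = -0.409582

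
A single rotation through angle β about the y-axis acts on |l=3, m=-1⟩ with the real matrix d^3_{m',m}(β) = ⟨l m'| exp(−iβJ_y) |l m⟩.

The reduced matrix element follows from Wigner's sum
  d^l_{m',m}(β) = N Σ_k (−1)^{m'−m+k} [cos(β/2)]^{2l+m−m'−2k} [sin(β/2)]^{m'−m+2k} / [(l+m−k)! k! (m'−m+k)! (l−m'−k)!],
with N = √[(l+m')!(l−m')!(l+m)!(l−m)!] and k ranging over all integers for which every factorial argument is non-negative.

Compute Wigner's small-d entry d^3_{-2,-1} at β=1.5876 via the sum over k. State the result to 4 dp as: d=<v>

d^3_{-2,-1}(β=1.5876) via Wigner's sum:
With c≡cos(β/2)=0.701141 and s≡sin(β/2)=0.713023, N=[1·120·2·24]^{1/2}=75.894664
k∈{1,2} keeps every argument non-negative
  k=1: (−1)^0·75.8947/(24)·0.7011^5·0.7130^1 = +0.382059
  k=2: (−1)^1·75.8947/(12)·0.7011^3·0.7130^3 = -0.790235
d^3_{-2,-1}(1.5876) = +0.382059 -0.790235 = -0.408176

d=-0.4082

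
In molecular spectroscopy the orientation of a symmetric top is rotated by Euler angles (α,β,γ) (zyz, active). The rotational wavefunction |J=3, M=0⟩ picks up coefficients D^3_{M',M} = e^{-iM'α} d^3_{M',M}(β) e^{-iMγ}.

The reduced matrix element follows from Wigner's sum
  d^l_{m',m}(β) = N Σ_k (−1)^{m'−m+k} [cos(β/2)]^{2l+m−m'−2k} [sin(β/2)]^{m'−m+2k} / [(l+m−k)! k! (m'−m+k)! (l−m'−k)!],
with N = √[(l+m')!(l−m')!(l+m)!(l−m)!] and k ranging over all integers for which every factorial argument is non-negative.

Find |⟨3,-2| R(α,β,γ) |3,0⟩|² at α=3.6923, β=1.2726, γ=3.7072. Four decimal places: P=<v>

P=0.1351

First d^3_{-2,0}(β=1.2726), then the phase factors e^{-i(-2)α} and e^{-i(0)γ}:
With c≡cos(β/2)=0.804300 and s≡sin(β/2)=0.594224, N=[1·120·6·6]^{1/2}=65.726707
k∈{2,3} keeps every argument non-negative
  k=2: (−1)^0·65.7267/(12)·0.8043^4·0.5942^2 = +0.809343
  k=3: (−1)^1·65.7267/(12)·0.8043^2·0.5942^4 = -0.441770
d^3_{-2,0}(1.2726) = +0.809343 -0.441770 = +0.367573
|D^3_{-2,0}|² = |d^3_{-2,0}(β)|² = (+0.367573)² = 0.135110 (the z-rotation phases have unit modulus)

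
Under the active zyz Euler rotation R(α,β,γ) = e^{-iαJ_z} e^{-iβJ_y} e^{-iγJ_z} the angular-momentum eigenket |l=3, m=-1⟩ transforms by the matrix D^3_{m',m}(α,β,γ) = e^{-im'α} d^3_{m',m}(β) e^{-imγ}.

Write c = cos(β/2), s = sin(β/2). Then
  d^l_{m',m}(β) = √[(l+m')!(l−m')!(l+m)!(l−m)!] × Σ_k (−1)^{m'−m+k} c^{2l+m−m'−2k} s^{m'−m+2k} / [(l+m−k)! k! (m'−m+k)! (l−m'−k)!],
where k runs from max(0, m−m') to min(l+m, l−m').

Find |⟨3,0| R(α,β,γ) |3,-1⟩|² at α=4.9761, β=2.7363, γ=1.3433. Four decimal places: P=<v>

P=0.3027

Split into d^3_{0,-1}(β=2.7363) × two z-phases.
c=cos(2.7363/2)=0.201262, s=sin(2.7363/2)=0.979537; N=√[6·6·2·24]=41.569219
k: max(0,(-1)−(0))=0 … min(3+(-1),3−(0))=2
  k=0: (−1)^1·41.5692/(12)·0.2013^5·0.9795^1 = -0.001121
  k=1: (−1)^2·41.5692/(4)·0.2013^3·0.9795^3 = +0.079627
  k=2: (−1)^3·41.5692/(12)·0.2013^1·0.9795^5 = -0.628721
d^3_{0,-1}(2.7363) = -0.001121 +0.079627 -0.628721 = -0.550214
|D^3_{0,-1}|² = |d^3_{0,-1}(β)|² = (-0.550214)² = 0.302736 (the z-rotation phases have unit modulus)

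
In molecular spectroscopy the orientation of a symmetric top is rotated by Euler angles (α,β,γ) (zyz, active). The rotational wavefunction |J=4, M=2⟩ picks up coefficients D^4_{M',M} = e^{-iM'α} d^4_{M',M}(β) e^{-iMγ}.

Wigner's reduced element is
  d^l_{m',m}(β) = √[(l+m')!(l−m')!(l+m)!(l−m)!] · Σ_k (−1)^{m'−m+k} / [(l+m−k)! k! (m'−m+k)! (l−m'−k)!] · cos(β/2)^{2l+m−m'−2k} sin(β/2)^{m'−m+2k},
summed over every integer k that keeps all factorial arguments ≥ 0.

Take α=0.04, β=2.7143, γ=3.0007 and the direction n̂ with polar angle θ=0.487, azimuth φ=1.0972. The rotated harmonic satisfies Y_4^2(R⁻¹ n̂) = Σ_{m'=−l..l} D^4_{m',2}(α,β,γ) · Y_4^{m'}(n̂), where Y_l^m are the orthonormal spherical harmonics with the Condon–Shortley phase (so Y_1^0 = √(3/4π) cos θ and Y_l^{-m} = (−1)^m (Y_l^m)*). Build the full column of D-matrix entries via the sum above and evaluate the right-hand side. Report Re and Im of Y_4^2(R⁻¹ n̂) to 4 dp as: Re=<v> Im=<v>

Need the full column D^4_{m',2} for m'=−4..4 at α=0.04, β=2.7143, γ=3.0007.
cos(β/2)=0.212025, sin(β/2)=0.977264
d^4_{-4,2}: single k=6 term ⇒ +0.207216;  D = +0.187322+0.088596i
d^4_{-3,2}: k∈[5..6] ⇒ +0.095369 -0.675359 = -0.579991;  D = -0.533803-0.226812i
d^4_{-2,2}: k∈[4..6] ⇒ +0.027649 -0.469923 +0.831948 = +0.389675;  D = +0.364450+0.137923i
d^4_{-1,2}: k∈[3..5] ⇒ +0.005656 -0.180230 +0.765785 = +0.591211;  D = +0.560866+0.186977i
d^4_{0,2}: k∈[2..4] ⇒ +0.000823 -0.046632 +0.371507 = +0.325698;  D = +0.312852+0.090567i
d^4_{1,2}: k∈[1..3] ⇒ +0.000080 -0.008483 +0.120153 = +0.111749;  D = +0.108499+0.026757i
d^4_{2,2}: k∈[0..2] ⇒ +0.000004 -0.001041 +0.027649 = +0.026612;  D = +0.026072+0.005334i
d^4_{3,2}: k∈[0..1] ⇒ -0.000070 +0.004489 = +0.004419;  D = +0.004361+0.000712i
d^4_{4,2}: single k=0 term ⇒ +0.000459;  D = +0.000456+0.000056i
Y_4^{m'}(θ=0.487,φ=1.0972) and Σ D·Y over m':
  (+0.1873+0.0886i)·(-0.0067+0.0201i)  (-0.5338-0.2268i)·(-0.1121+0.0169i)  (+0.3644+0.1379i)·(-0.1911-0.2657i)  (+0.5609+0.1870i)·(+0.2201-0.4296i)  (+0.3129+0.0906i)·(+0.0972+0.0000i)  (+0.1085+0.0268i)·(-0.2201-0.4296i)  (+0.0261+0.0053i)·(-0.1911+0.2657i)  (+0.0044+0.0007i)·(+0.1121+0.0169i)  (+0.0005+0.0001i)·(-0.0067-0.0201i)
Y_4^2(R⁻¹ n̂) = +0.243495-0.341029i

Re=0.2435 Im=-0.3410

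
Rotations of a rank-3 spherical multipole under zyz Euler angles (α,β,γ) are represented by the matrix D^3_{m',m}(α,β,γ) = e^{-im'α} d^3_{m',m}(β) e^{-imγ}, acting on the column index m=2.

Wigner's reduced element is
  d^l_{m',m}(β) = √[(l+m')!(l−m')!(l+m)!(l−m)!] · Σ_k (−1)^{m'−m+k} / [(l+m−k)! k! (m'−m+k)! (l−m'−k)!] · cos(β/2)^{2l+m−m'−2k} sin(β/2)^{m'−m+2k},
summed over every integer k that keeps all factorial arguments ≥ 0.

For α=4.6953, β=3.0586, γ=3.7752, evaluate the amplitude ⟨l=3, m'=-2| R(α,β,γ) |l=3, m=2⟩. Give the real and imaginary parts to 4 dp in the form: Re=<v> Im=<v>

Re=0.2625 Im=-0.9507

Split into d^3_{-2,2}(β=3.0586) × two z-phases.
c=cos(3.0586/2)=0.041484, s=sin(3.0586/2)=0.999139; N=√[1·120·120·1]=120.000000
k: max(0,(2)−(-2))=4 … min(3+(2),3−(-2))=5
  k=4: (−1)^0·120.0000/(24)·0.0415^2·0.9991^4 = +0.008575
  k=5: (−1)^1·120.0000/(120)·0.0415^0·0.9991^6 = -0.994846
d^3_{-2,2}(3.0586) = +0.008575 -0.994846 = -0.986271
Phases: e^{-i·(-2)·4.6953}=-0.999416+0.034171i, e^{-i·(2)·3.7752}=+0.298940-0.954272i ⇒ D=+0.262503-0.950696i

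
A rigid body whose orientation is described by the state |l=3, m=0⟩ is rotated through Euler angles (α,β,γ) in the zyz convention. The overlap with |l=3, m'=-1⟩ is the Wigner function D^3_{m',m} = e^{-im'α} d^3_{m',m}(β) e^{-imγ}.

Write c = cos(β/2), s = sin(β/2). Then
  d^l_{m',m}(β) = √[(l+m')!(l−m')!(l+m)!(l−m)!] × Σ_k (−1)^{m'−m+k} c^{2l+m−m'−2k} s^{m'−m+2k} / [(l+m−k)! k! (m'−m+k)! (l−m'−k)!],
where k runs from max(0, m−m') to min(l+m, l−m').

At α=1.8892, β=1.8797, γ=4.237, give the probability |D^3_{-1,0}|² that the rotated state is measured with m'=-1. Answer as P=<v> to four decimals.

P=0.0492

Split into d^3_{-1,0}(β=1.8797) × two z-phases.
With c≡cos(β/2)=0.589909 and s≡sin(β/2)=0.807470, N=[2·24·6·6]^{1/2}=41.569219
The bounds max(0,m−m')=1 and min(l+m,l−m')=3 give 3 terms
  k=1: (−1)^0·41.5692/(12)·0.5899^5·0.8075^1 = +0.199822
  k=2: (−1)^1·41.5692/(4)·0.5899^3·0.8075^3 = -1.123171
  k=3: (−1)^2·41.5692/(12)·0.5899^1·0.8075^5 = +0.701466
d^3_{-1,0}(1.8797) = +0.199822 -1.123171 +0.701466 = -0.221883
|D^3_{-1,0}|² = |d^3_{-1,0}(β)|² = (-0.221883)² = 0.049232 (the z-rotation phases have unit modulus)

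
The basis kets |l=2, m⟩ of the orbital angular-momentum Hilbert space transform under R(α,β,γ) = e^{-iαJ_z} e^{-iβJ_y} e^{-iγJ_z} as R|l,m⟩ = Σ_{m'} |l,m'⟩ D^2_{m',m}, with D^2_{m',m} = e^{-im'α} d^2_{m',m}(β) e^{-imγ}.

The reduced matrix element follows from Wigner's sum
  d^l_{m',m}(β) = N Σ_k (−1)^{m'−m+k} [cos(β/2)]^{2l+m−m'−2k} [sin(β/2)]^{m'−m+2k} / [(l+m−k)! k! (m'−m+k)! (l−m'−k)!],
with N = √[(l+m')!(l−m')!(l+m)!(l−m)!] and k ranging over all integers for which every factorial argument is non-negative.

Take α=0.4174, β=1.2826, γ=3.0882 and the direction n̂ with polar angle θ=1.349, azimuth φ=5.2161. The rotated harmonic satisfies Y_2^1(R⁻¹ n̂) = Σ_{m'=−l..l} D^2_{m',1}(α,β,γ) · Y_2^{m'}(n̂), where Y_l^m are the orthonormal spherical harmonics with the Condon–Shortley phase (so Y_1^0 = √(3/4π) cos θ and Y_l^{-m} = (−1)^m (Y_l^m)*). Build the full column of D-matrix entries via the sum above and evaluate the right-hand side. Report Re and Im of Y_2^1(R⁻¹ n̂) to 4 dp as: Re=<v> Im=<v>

Re=-0.0149 Im=-0.1084

Need the full column D^2_{m',1} for m'=−2..2 at α=0.4174, β=1.2826, γ=3.0882.
cos(β/2)=0.801319, sin(β/2)=0.598238
d^2_{-2,1}: single k=3 term ⇒ +0.343128;  D = -0.216451-0.266245i
d^2_{-1,1}: k∈[2..3] ⇒ +0.689413 -0.128084 = +0.561329;  D = -0.500261-0.254615i
d^2_{0,1}: k∈[1..2] ⇒ +0.753989 -0.420245 = +0.333745;  D = -0.333269-0.017811i
d^2_{1,1}: k∈[0..1] ⇒ +0.412307 -0.689413 = -0.277105;  D = +0.258949-0.098656i
d^2_{2,1}: single k=0 term ⇒ -0.615630;  D = +0.437050-0.433575i
Y_2^{m'}(θ=1.349,φ=5.2161) and Σ D·Y over m':
  (-0.2165-0.2662i)·(-0.1963+0.3108i)  (-0.5003-0.2546i)·(+0.0800+0.1452i)  (-0.3333-0.0178i)·(-0.2696+0.0000i)  (+0.2589-0.0987i)·(-0.0800+0.1452i)  (+0.4370-0.4336i)·(-0.1963-0.3108i)
Y_2^1(R⁻¹ n̂) = -0.014916-0.108429i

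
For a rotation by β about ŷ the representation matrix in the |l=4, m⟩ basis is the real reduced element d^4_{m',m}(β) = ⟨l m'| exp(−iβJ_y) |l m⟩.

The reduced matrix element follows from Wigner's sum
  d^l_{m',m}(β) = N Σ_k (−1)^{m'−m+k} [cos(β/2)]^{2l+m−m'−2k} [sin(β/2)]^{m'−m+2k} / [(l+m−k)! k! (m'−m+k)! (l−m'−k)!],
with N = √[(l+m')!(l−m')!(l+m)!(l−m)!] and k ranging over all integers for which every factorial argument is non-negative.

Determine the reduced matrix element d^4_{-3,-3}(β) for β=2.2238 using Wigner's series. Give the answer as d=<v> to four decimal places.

d^4_{-3,-3}(β=2.2238) via Wigner's sum:
Half-angle: c=0.442959, s=0.896542. N=√(1·5040·1·5040)=5040.000000
Admissible k: 0..1 (factorial args all ≥0)
  k=0: (−1)^0·5040.0000/(5040)·0.4430^8·0.8965^0 = +0.001482
  k=1: (−1)^1·5040.0000/(720)·0.4430^6·0.8965^2 = -0.042503
d^4_{-3,-3}(2.2238) = +0.001482 -0.042503 = -0.041021

d=-0.0410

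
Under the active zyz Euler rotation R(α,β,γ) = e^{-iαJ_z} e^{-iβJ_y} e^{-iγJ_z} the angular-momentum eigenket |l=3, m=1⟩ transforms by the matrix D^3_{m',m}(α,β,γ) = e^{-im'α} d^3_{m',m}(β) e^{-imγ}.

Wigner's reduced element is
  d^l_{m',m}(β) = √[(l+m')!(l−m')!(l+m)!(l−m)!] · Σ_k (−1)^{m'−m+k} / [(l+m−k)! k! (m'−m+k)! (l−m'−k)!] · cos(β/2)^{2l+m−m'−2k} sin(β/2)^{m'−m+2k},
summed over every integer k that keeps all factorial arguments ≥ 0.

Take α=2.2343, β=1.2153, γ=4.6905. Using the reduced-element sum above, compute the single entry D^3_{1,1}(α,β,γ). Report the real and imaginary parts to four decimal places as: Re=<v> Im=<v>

Split into d^3_{1,1}(β=1.2153) × two z-phases.
c=cos(1.2153/2)=0.820992, s=sin(1.2153/2)=0.570940; N=√[24·2·24·2]=48.000000
Admissible k: 0..2 (factorial args all ≥0)
  k=0: (−1)^0·48.0000/(48)·0.8210^6·0.5709^0 = +0.306220
  k=1: (−1)^1·48.0000/(6)·0.8210^4·0.5709^2 = -1.184748
  k=2: (−1)^2·48.0000/(8)·0.8210^2·0.5709^4 = +0.429724
d^3_{1,1}(1.2153) = +0.306220 -1.184748 +0.429724 = -0.448804
D = (-0.615881-0.787839i)·(-0.448804)·(-0.021887+0.999760i) = -0.359551+0.268605i

Re=-0.3596 Im=0.2686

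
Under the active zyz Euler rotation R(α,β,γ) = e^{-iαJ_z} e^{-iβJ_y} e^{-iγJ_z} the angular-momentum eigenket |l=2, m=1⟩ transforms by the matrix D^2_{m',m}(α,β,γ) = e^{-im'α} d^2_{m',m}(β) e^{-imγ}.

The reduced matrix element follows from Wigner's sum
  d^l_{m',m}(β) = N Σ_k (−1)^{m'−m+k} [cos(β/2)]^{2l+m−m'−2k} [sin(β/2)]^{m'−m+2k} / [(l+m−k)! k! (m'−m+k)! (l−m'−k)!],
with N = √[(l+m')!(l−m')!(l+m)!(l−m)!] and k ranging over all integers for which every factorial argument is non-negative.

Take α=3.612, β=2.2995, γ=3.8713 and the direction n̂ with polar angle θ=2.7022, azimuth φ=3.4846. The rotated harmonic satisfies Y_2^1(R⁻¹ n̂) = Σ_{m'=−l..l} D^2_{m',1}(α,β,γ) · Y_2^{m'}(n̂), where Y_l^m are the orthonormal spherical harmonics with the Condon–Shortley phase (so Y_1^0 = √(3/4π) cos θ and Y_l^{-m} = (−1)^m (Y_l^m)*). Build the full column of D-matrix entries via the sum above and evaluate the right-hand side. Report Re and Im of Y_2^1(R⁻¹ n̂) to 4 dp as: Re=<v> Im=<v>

Need the full column D^2_{m',1} for m'=−2..2 at α=3.612, β=2.2995, γ=3.8713.
cos(β/2)=0.408716, sin(β/2)=0.912662
d^2_{-2,1}: single k=3 term ⇒ +0.621414;  D = -0.607618-0.130213i
d^2_{-1,1}: k∈[2..3] ⇒ +0.417430 -0.693808 = -0.276378;  D = -0.267139+0.070865i
d^2_{0,1}: k∈[1..2] ⇒ +0.152633 -0.761073 = -0.608440;  D = +0.453513-0.405617i
d^2_{1,1}: k∈[0..1] ⇒ +0.027905 -0.417430 = -0.389525;  D = -0.141106+0.363068i
d^2_{2,1}: single k=0 term ⇒ -0.124625;  D = -0.012408-0.124005i
Y_2^{m'}(θ=2.7022,φ=3.4846) and Σ D·Y over m':
  (-0.6076-0.1302i)·(+0.0541-0.0443i)  (-0.2671+0.0709i)·(+0.2801-0.1000i)  (+0.4535-0.4056i)·(+0.4596+0.0000i)  (-0.1411+0.3631i)·(-0.2801-0.1000i)  (-0.0124-0.1240i)·(+0.0541+0.0443i)
Y_2^1(R⁻¹ n̂) = +0.182714-0.214811i

Re=0.1827 Im=-0.2148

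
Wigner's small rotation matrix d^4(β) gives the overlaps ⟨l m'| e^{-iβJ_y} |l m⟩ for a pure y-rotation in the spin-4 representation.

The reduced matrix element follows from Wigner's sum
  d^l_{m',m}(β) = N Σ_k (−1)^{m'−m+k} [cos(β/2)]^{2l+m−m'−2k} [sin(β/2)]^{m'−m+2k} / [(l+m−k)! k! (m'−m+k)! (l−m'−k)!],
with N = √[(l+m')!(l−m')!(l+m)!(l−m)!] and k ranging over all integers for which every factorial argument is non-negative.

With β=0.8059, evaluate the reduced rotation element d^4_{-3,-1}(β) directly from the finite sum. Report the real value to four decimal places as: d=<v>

d^4_{-3,-1}(β=0.8059) via Wigner's sum:
With c≡cos(β/2)=0.919908 and s≡sin(β/2)=0.392134, N=[1·5040·6·120]^{1/2}=1904.940944
The bounds max(0,m−m')=2 and min(l+m,l−m')=3 give 2 terms
  k=2: (−1)^0·1904.9409/(240)·0.9199^6·0.3921^2 = +0.739615
  k=3: (−1)^1·1904.9409/(144)·0.9199^4·0.3921^4 = -0.223993
d^4_{-3,-1}(0.8059) = +0.739615 -0.223993 = +0.515622

d=0.5156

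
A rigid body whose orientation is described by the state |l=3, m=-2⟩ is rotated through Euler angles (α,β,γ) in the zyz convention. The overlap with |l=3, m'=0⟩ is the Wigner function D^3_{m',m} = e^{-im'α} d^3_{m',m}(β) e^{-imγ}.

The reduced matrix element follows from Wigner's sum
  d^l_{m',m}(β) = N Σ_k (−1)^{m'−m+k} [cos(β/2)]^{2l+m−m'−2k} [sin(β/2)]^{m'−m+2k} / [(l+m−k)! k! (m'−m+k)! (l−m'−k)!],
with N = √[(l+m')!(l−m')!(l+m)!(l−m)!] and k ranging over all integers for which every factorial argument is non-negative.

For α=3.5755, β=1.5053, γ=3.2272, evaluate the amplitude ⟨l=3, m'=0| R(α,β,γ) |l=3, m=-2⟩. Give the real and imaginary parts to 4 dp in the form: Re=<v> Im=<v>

Split into d^3_{0,-2}(β=1.5053) × two z-phases.
c=cos(1.5053/2)=0.729880, s=sin(1.5053/2)=0.683575; N=√[6·6·1·120]=65.726707
k: max(0,(-2)−(0))=0 … min(3+(-2),3−(0))=1
  k=0: (−1)^2·65.7267/(12)·0.7299^4·0.6836^2 = +0.726339
  k=1: (−1)^3·65.7267/(12)·0.7299^2·0.6836^4 = -0.637102
d^3_{0,-2}(1.5053) = +0.726339 -0.637102 = +0.089237
Phases: e^{-i·(0)·3.5755}=+1.000000+0.000000i, e^{-i·(-2)·3.2272}=+0.985379+0.170379i ⇒ D=+0.087932+0.015204i

Re=0.0879 Im=0.0152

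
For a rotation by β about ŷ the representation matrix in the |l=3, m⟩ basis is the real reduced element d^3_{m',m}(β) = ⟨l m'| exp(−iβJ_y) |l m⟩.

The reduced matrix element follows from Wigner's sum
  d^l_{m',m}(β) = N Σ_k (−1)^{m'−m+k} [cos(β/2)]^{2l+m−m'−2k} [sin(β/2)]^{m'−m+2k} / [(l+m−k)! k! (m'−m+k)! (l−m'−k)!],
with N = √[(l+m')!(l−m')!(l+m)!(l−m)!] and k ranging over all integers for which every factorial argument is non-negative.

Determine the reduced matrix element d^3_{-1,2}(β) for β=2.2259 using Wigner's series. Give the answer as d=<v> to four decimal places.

d=-0.4175

d^3_{-1,2}(β=2.2259) via Wigner's sum:
c=cos(2.2259/2)=0.442017, s=sin(2.2259/2)=0.897007; N=√[2·24·120·1]=75.894664
Admissible k: 3..4 (factorial args all ≥0)
  k=3: (−1)^0·75.8947/(12)·0.4420^3·0.8970^3 = +0.394216
  k=4: (−1)^1·75.8947/(24)·0.4420^1·0.8970^5 = -0.811741
d^3_{-1,2}(2.2259) = +0.394216 -0.811741 = -0.417524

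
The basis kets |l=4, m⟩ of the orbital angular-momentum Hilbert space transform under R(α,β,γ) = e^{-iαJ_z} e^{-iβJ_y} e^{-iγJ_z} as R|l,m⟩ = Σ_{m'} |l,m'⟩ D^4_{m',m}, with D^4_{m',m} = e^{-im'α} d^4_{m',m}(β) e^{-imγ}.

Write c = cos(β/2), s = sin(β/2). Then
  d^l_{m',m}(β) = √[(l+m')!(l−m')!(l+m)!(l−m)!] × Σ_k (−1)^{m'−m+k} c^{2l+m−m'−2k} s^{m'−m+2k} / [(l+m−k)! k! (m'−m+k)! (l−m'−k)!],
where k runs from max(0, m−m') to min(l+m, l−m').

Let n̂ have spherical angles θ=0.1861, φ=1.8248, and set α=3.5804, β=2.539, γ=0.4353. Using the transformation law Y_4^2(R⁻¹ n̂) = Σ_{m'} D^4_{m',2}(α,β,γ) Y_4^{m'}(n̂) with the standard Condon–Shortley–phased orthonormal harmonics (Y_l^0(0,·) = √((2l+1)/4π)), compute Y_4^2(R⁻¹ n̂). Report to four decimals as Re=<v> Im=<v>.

Need the full column D^4_{m',2} for m'=−4..4 at α=3.5804, β=2.539, γ=0.4353.
cos(β/2)=0.296758, sin(β/2)=0.954953
d^4_{-4,2}: single k=6 term ⇒ +0.353408;  D = +0.223911+0.273424i
d^4_{-3,2}: k∈[5..6] ⇒ +0.232972 -0.804155 = -0.571183;  D = +0.515354+0.246294i
d^4_{-2,2}: k∈[4..6] ⇒ +0.096745 -0.801453 +0.691599 = -0.013108;  D = -0.013108-0.000092i
d^4_{-1,2}: k∈[3..5] ⇒ +0.028345 -0.440275 +0.911826 = +0.499896;  D = -0.454014+0.209206i
d^4_{0,2}: k∈[2..4] ⇒ +0.005909 -0.163166 +0.633604 = +0.476347;  D = +0.306943-0.364270i
d^4_{1,2}: k∈[1..3] ⇒ +0.000821 -0.042517 +0.293517 = +0.251821;  D = -0.065076+0.243267i
d^4_{2,2}: k∈[0..2] ⇒ +0.000060 -0.007474 +0.096745 = +0.089331;  D = -0.015766-0.087929i
d^4_{3,2}: k∈[0..1] ⇒ -0.000724 +0.022498 = +0.021774;  D = +0.012584+0.017769i
d^4_{4,2}: single k=0 term ⇒ +0.003296;  D = -0.002867-0.001625i
Y_4^{m'}(θ=0.1861,φ=1.8248) and Σ D·Y over m':
  (+0.2239+0.2734i)·(+0.0003-0.0004i)  (+0.5154+0.2463i)·(+0.0054+0.0056i)  (-0.0131-0.0001i)·(-0.0576+0.0321i)  (-0.4540+0.2092i)·(-0.0813-0.3131i)  (+0.3069-0.3643i)·(+0.7058+0.0000i)  (-0.0651+0.2433i)·(+0.0813-0.3131i)  (-0.0158-0.0879i)·(-0.0576-0.0321i)  (+0.0126+0.0178i)·(-0.0054+0.0056i)  (-0.0029-0.0016i)·(+0.0003+0.0004i)
Y_4^2(R⁻¹ n̂) = +0.390153-0.082455i

Re=0.3902 Im=-0.0825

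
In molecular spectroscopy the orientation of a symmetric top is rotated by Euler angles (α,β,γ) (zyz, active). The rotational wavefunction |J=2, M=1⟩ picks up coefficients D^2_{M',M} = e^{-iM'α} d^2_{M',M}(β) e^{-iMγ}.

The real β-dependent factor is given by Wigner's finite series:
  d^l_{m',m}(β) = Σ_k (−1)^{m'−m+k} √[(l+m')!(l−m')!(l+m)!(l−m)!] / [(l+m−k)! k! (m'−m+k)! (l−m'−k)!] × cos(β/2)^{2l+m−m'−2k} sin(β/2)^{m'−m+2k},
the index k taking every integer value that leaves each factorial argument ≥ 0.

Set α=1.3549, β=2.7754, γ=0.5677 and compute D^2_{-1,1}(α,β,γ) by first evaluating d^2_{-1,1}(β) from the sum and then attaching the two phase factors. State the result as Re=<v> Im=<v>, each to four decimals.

Split into d^2_{-1,1}(β=2.7754) × two z-phases.
Half-angle: c=0.182075, s=0.983285. N=√(1·6·6·1)=6.000000
Admissible k: 2..3 (factorial args all ≥0)
  k=2: (−1)^0·6.0000/(2)·0.1821^2·0.9833^2 = +0.096157
  k=3: (−1)^1·6.0000/(6)·0.1821^0·0.9833^4 = -0.934796
d^2_{-1,1}(2.7754) = +0.096157 -0.934796 = -0.838639
Attach z-rotation phases: D = e^{-i(-1)(1.3549)}·(-0.838639)·e^{-i(1)(0.5677)} = -0.591938-0.594075i

Re=-0.5919 Im=-0.5941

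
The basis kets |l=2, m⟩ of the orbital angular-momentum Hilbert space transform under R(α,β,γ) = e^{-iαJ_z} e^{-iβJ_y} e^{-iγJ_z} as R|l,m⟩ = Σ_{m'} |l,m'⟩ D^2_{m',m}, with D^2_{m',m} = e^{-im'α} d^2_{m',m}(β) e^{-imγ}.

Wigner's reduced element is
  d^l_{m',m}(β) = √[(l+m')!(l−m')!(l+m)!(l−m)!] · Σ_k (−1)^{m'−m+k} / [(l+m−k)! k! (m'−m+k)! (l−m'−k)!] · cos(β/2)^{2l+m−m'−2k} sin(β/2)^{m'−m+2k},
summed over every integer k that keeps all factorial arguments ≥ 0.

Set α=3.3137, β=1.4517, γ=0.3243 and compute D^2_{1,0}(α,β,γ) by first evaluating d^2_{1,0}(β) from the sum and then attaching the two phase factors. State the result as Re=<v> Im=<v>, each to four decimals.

Split into d^2_{1,0}(β=1.4517) × two z-phases.
c=cos(1.4517/2)=0.747935, s=sin(1.4517/2)=0.663771; N=√[6·1·2·2]=4.898979
k∈{0,1} keeps every argument non-negative
  k=0: (−1)^1·4.8990/(2)·0.7479^3·0.6638^1 = -0.680278
  k=1: (−1)^2·4.8990/(2)·0.7479^1·0.6638^3 = +0.535791
d^2_{1,0}(1.4517) = -0.680278 +0.535791 = -0.144487
Attach z-rotation phases: D = e^{-i(1)(3.3137)}·(-0.144487)·e^{-i(0)(0.3243)} = +0.142353-0.024745i

Re=0.1424 Im=-0.0247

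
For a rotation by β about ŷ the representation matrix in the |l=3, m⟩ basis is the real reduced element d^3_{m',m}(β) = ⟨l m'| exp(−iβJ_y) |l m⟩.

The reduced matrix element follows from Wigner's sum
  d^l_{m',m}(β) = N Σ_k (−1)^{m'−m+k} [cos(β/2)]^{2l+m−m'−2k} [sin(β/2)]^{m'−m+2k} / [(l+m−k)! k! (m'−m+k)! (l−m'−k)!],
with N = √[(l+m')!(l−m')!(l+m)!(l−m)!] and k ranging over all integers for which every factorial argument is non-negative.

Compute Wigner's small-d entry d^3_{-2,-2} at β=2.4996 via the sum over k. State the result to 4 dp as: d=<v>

d=-0.0436

d^3_{-2,-2}(β=2.4996) via Wigner's sum:
Half-angle: c=0.315512, s=0.948922. N=√(1·120·1·120)=120.000000
k∈{0,1} keeps every argument non-negative
  k=0: (−1)^0·120.0000/(120)·0.3155^6·0.9489^0 = +0.000986
  k=1: (−1)^1·120.0000/(24)·0.3155^4·0.9489^2 = -0.044616
d^3_{-2,-2}(2.4996) = +0.000986 -0.044616 = -0.043630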